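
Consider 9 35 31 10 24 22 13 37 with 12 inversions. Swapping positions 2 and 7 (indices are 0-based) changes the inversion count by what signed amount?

+1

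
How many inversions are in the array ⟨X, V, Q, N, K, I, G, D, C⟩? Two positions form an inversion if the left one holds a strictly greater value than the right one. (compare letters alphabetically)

For each element, count later entries that are smaller:
X → V, Q, N, K, I, G, D, C → 8
V → Q, N, K, I, G, D, C → 7
Q → N, K, I, G, D, C → 6
N → K, I, G, D, C → 5
K → I, G, D, C → 4
I → G, D, C → 3
G → D, C → 2
D → C → 1
C → none → 0
Sum: 8 + 7 + 6 + 5 + 4 + 3 + 2 + 1 + 0 = 36

There are 36 inversions.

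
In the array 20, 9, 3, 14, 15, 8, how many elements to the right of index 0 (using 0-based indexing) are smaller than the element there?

5 such elements

The element at index 0 is 20.
Elements after it: 9, 3, 14, 15, 8
Those smaller than 20: 9, 3, 14, 15, 8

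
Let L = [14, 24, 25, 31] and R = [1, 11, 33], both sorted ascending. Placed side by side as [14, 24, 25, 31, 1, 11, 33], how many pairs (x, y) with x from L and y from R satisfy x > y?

For each element r of the right run, count left-run elements greater than r:
r = 1: 14, 24, 25, 31 → 4
r = 11: 14, 24, 25, 31 → 4
r = 33: none → 0
Cross-inversions: 4 + 4 + 0 = 8

Cross-inversions: 8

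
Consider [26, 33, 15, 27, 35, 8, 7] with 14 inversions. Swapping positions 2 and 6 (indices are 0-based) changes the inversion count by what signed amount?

-3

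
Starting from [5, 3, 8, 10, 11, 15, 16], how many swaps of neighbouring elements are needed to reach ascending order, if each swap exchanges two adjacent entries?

1 adjacent swap

The minimum number of adjacent swaps to sort an array equals its inversion count, since every such swap removes exactly one inversion.
Count inversions — for each element, later elements that are smaller:
5: 3 → 1
3: none → 0
8: none → 0
10: none → 0
11: none → 0
15: none → 0
16: none → 0
Total inversions: 1 + 0 + 0 + 0 + 0 + 0 + 0 = 1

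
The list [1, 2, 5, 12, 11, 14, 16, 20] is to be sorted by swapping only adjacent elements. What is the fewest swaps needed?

Minimum adjacent swaps = number of inversions (each swap of adjacent out-of-order elements removes one inversion and no swap can remove more).
Count inversions — for each element, later elements that are smaller:
1: none → 0
2: none → 0
5: none → 0
12: 11 → 1
11: none → 0
14: none → 0
16: none → 0
20: none → 0
Total inversions: 0 + 0 + 0 + 1 + 0 + 0 + 0 + 0 = 1

1 swap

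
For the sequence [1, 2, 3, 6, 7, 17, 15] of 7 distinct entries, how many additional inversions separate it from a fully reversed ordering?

Maximum inversions for 7 distinct elements is C(7, 2) = 7·6/2 = 21.
Current inversions — for each element, count later smaller elements:
1: 0
2: 0
3: 0
6: 0
7: 0
17: 1
15: 0
Current total: 0 + 0 + 0 + 0 + 0 + 1 + 0 = 1
Shortfall: 21 − 1 = 20

20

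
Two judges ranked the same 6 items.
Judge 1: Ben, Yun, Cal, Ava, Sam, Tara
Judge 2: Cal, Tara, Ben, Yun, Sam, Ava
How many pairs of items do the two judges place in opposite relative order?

7

Assign each item its position (1..6) in the first ordering, then rewrite the second ordering as that position sequence:
positions: Ben→1, Yun→2, Cal→3, Ava→4, Sam→5, Tara→6
second ordering as positions: [3, 6, 1, 2, 5, 4]
Discordant pairs = inversions in this position sequence.
3: 1, 2 → 2
6: 1, 2, 5, 4 → 4
1: 0
2: 0
5: 4 → 1
4: 0
Total: 2 + 4 + 0 + 0 + 1 + 0 = 7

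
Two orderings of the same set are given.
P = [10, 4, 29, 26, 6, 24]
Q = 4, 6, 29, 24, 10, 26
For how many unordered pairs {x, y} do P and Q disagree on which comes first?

7 disagreeing pairs

Assign each item its position (1..6) in the first ordering, then rewrite the second ordering as that position sequence:
positions: 10→1, 4→2, 29→3, 26→4, 6→5, 24→6
second ordering as positions: [2, 5, 3, 6, 1, 4]
Discordant pairs = inversions in this position sequence.
2: 1 → 1
5: 3, 1, 4 → 3
3: 1 → 1
6: 1, 4 → 2
1: 0
4: 0
Total: 1 + 3 + 1 + 2 + 0 + 0 = 7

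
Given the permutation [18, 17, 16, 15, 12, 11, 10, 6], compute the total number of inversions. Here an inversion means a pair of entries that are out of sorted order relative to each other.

28

Count, for each position, how many later elements it exceeds:
18 → 17, 16, 15, 12, 11, 10, 6 → 7
17 → 16, 15, 12, 11, 10, 6 → 6
16 → 15, 12, 11, 10, 6 → 5
15 → 12, 11, 10, 6 → 4
12 → 11, 10, 6 → 3
11 → 10, 6 → 2
10 → 6 → 1
6 → none → 0
Sum: 7 + 6 + 5 + 4 + 3 + 2 + 1 + 0 = 28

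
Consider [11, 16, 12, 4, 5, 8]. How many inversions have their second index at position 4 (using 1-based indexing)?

3

The element at index 4 is 4.
Elements before it: 11, 16, 12
Those larger than 4: 11, 16, 12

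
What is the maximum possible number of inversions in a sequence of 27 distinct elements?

A reversed (strictly descending) arrangement makes every pair an inversion, giving C(27, 2) inversions.
C(27, 2) = 27·26/2 = 351

There are 351 inversions.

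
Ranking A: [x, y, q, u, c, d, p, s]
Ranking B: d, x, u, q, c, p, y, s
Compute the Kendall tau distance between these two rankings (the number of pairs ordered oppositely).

Assign each item its position (1..8) in the first ordering, then rewrite the second ordering as that position sequence:
positions: x→1, y→2, q→3, u→4, c→5, d→6, p→7, s→8
second ordering as positions: [6, 1, 4, 3, 5, 7, 2, 8]
Discordant pairs = inversions in this position sequence.
6: 1, 4, 3, 5, 2 → 5
1: 0
4: 3, 2 → 2
3: 2 → 1
5: 2 → 1
7: 2 → 1
2: 0
8: 0
Total: 5 + 0 + 2 + 1 + 1 + 1 + 0 + 0 = 10

10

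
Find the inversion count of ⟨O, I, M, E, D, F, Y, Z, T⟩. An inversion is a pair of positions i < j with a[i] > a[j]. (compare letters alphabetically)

14

Count, for each position, how many later elements it exceeds:
O → I, M, E, D, F → 5
I → E, D, F → 3
M → E, D, F → 3
E → D → 1
D → none → 0
F → none → 0
Y → T → 1
Z → T → 1
T → none → 0
Sum: 5 + 3 + 3 + 1 + 0 + 0 + 1 + 1 + 0 = 14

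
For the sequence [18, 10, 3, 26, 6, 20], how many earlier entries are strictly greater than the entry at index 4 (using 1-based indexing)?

0 such elements

The element at index 4 is 26.
Elements before it: 18, 10, 3
None of them are larger than 26.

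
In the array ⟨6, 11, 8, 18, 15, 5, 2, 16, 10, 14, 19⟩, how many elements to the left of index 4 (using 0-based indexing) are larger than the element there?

The element at index 4 is 15.
Elements before it: 6, 11, 8, 18
Those larger than 15: 18

1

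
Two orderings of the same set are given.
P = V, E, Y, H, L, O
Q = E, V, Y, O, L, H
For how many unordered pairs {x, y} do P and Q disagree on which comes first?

4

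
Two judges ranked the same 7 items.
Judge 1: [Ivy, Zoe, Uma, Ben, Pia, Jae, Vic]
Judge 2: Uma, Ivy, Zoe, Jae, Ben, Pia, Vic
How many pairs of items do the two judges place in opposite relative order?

Assign each item its position (1..7) in the first ordering, then rewrite the second ordering as that position sequence:
positions: Ivy→1, Zoe→2, Uma→3, Ben→4, Pia→5, Jae→6, Vic→7
second ordering as positions: [3, 1, 2, 6, 4, 5, 7]
Discordant pairs = inversions in this position sequence.
3: 1, 2 → 2
1: 0
2: 0
6: 4, 5 → 2
4: 0
5: 0
7: 0
Total: 2 + 0 + 0 + 2 + 0 + 0 + 0 = 4

4 discordant pairs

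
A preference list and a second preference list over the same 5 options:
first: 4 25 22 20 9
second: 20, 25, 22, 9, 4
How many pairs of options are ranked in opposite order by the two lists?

There are 6 pairs.

Assign each item its position (1..5) in the first ordering, then rewrite the second ordering as that position sequence:
positions: 4→1, 25→2, 22→3, 20→4, 9→5
second ordering as positions: [4, 2, 3, 5, 1]
Discordant pairs = inversions in this position sequence.
4: 2, 3, 1 → 3
2: 1 → 1
3: 1 → 1
5: 1 → 1
1: 0
Total: 3 + 1 + 1 + 1 + 0 = 6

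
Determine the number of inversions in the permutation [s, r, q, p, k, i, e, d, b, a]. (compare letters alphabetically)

45

Count, for each position, how many later elements it exceeds:
s → r, q, p, k, i, e, d, b, a → 9
r → q, p, k, i, e, d, b, a → 8
q → p, k, i, e, d, b, a → 7
p → k, i, e, d, b, a → 6
k → i, e, d, b, a → 5
i → e, d, b, a → 4
e → d, b, a → 3
d → b, a → 2
b → a → 1
a → none → 0
Sum: 9 + 8 + 7 + 6 + 5 + 4 + 3 + 2 + 1 + 0 = 45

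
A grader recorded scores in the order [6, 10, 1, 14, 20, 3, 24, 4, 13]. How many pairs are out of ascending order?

14 inversions

For each element, count later entries that are smaller:
6 → 1, 3, 4 → 3
10 → 1, 3, 4 → 3
1 → none → 0
14 → 3, 4, 13 → 3
20 → 3, 4, 13 → 3
3 → none → 0
24 → 4, 13 → 2
4 → none → 0
13 → none → 0
Sum: 3 + 3 + 0 + 3 + 3 + 0 + 2 + 0 + 0 = 14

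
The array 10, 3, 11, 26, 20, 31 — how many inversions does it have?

2

Listing every pair i<j with a[i]>a[j] (using 1-based positions):
(1,2): 10 > 3
(4,5): 26 > 20
That's 2 pairs.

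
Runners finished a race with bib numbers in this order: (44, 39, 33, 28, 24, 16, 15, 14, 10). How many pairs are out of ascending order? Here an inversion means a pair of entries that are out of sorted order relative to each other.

36

Element-by-element contributions:
44 → 39, 33, 28, 24, 16, 15, 14, 10 → 8
39 → 33, 28, 24, 16, 15, 14, 10 → 7
33 → 28, 24, 16, 15, 14, 10 → 6
28 → 24, 16, 15, 14, 10 → 5
24 → 16, 15, 14, 10 → 4
16 → 15, 14, 10 → 3
15 → 14, 10 → 2
14 → 10 → 1
10 → none → 0
Sum: 8 + 7 + 6 + 5 + 4 + 3 + 2 + 1 + 0 = 36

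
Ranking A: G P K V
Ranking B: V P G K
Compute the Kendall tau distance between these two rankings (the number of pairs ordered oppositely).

Assign each item its position (1..4) in the first ordering, then rewrite the second ordering as that position sequence:
positions: G→1, P→2, K→3, V→4
second ordering as positions: [4, 2, 1, 3]
Discordant pairs = inversions in this position sequence.
4: 2, 1, 3 → 3
2: 1 → 1
1: 0
3: 0
Total: 3 + 1 + 0 + 0 = 4

There are 4 discordant pairs.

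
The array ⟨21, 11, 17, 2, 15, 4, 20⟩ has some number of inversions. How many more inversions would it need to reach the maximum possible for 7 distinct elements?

Maximum inversions for 7 distinct elements is C(7, 2) = 7·6/2 = 21.
Current inversions — for each element, count later smaller elements:
21: 6
11: 2
17: 3
2: 0
15: 1
4: 0
20: 0
Current total: 6 + 2 + 3 + 0 + 1 + 0 + 0 = 12
Shortfall: 21 − 12 = 9

9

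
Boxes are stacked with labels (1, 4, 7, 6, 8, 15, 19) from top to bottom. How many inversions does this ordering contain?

1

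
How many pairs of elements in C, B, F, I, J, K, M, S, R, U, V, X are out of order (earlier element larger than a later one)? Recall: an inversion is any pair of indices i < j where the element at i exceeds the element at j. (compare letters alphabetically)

Element-by-element contributions:
C: 1
B: 0
F: 0
I: 0
J: 0
K: 0
M: 0
S: 1
R: 0
U: 0
V: 0
X: 0
Sum: 1 + 0 + 0 + 0 + 0 + 0 + 0 + 1 + 0 + 0 + 0 + 0 = 2

2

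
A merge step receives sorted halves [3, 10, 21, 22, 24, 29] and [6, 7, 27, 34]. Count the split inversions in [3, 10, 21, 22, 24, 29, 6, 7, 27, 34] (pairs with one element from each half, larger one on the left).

Count, for every r in R, how many entries of L exceed r:
r = 6: 10, 21, 22, 24, 29 → 5
r = 7: 10, 21, 22, 24, 29 → 5
r = 27: 29 → 1
r = 34: none → 0
Cross-inversions: 5 + 5 + 1 + 0 = 11

There are 11 split inversions.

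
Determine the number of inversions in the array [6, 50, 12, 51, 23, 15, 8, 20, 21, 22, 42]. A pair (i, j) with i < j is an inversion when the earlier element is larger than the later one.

Element-by-element contributions:
6 → none → 0
50 → 12, 23, 15, 8, 20, 21, 22, 42 → 8
12 → 8 → 1
51 → 23, 15, 8, 20, 21, 22, 42 → 7
23 → 15, 8, 20, 21, 22 → 5
15 → 8 → 1
8 → none → 0
20 → none → 0
21 → none → 0
22 → none → 0
42 → none → 0
Sum: 0 + 8 + 1 + 7 + 5 + 1 + 0 + 0 + 0 + 0 + 0 = 22

22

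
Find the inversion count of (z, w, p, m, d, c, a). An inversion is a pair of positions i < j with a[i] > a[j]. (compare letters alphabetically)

21

Sweep left to right; for each value list the smaller values that follow it:
z: 6
w: 5
p: 4
m: 3
d: 2
c: 1
a: 0
Sum: 6 + 5 + 4 + 3 + 2 + 1 + 0 = 21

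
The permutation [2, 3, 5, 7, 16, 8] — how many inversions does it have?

Inversions: 1

Listing every pair i<j with a[i]>a[j] (using 0-based positions):
(4,5): 16 > 8
That's 1 pair.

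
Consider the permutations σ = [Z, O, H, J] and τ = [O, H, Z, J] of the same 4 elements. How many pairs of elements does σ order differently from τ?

2 discordant pairs

Assign each item its position (1..4) in the first ordering, then rewrite the second ordering as that position sequence:
positions: Z→1, O→2, H→3, J→4
second ordering as positions: [2, 3, 1, 4]
Discordant pairs = inversions in this position sequence.
2: 1 → 1
3: 1 → 1
1: 0
4: 0
Total: 1 + 1 + 0 + 0 = 2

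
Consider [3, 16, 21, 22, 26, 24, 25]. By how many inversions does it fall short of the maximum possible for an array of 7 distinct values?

Maximum inversions for 7 distinct elements is C(7, 2) = 7·6/2 = 21.
Current inversions — for each element, count later smaller elements:
3: 0
16: 0
21: 0
22: 0
26: 2
24: 0
25: 0
Current total: 0 + 0 + 0 + 0 + 2 + 0 + 0 = 2
Shortfall: 21 − 2 = 19

19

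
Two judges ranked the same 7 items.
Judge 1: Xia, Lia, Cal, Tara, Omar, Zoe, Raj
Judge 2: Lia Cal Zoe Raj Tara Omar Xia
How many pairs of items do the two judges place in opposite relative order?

10

Assign each item its position (1..7) in the first ordering, then rewrite the second ordering as that position sequence:
positions: Xia→1, Lia→2, Cal→3, Tara→4, Omar→5, Zoe→6, Raj→7
second ordering as positions: [2, 3, 6, 7, 4, 5, 1]
Discordant pairs = inversions in this position sequence.
2: 1 → 1
3: 1 → 1
6: 4, 5, 1 → 3
7: 4, 5, 1 → 3
4: 1 → 1
5: 1 → 1
1: 0
Total: 1 + 1 + 3 + 3 + 1 + 1 + 0 = 10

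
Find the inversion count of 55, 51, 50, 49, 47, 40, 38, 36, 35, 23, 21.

Sweep left to right; for each value list the smaller values that follow it:
55: 10
51: 9
50: 8
49: 7
47: 6
40: 5
38: 4
36: 3
35: 2
23: 1
21: 0
Sum: 10 + 9 + 8 + 7 + 6 + 5 + 4 + 3 + 2 + 1 + 0 = 55

There are 55 inversions.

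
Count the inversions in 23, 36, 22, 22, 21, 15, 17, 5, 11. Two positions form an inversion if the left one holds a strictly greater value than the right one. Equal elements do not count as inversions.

There are 32 out-of-order pairs.

For each element, count later entries that are smaller:
23: 7
36: 7
22: 5
22: 5
21: 4
15: 2
17: 2
5: 0
11: 0
Sum: 7 + 7 + 5 + 5 + 4 + 2 + 2 + 0 + 0 = 32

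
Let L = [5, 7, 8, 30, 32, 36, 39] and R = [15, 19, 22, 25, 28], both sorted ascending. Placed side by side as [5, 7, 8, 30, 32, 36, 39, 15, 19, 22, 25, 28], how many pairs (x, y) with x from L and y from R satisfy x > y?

20 split inversions

Count, for every r in R, how many entries of L exceed r:
r = 15: 30, 32, 36, 39 → 4
r = 19: 30, 32, 36, 39 → 4
r = 22: 30, 32, 36, 39 → 4
r = 25: 30, 32, 36, 39 → 4
r = 28: 30, 32, 36, 39 → 4
Cross-inversions: 4 + 4 + 4 + 4 + 4 = 20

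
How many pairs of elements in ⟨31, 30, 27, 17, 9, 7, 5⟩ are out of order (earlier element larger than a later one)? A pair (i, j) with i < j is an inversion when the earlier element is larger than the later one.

There are 21 inversions.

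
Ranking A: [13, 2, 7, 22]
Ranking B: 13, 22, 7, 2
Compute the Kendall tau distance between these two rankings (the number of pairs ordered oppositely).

3 discordant pairs

Assign each item its position (1..4) in the first ordering, then rewrite the second ordering as that position sequence:
positions: 13→1, 2→2, 7→3, 22→4
second ordering as positions: [1, 4, 3, 2]
Discordant pairs = inversions in this position sequence.
1: 0
4: 3, 2 → 2
3: 2 → 1
2: 0
Total: 0 + 2 + 1 + 0 = 3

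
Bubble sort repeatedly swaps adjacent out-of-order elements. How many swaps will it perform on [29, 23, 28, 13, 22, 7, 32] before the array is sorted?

13

Minimum adjacent swaps = number of inversions (each swap of adjacent out-of-order elements removes one inversion and no swap can remove more).
Count inversions — for each element, later elements that are smaller:
29: 23, 28, 13, 22, 7 → 5
23: 13, 22, 7 → 3
28: 13, 22, 7 → 3
13: 7 → 1
22: 7 → 1
7: none → 0
32: none → 0
Total inversions: 5 + 3 + 3 + 1 + 1 + 0 + 0 = 13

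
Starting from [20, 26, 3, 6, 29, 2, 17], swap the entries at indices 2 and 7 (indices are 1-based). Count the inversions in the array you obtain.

There are 11 inversions.

Positions 2 and 7 hold 26 and 17; after swapping, the array is [20, 17, 3, 6, 29, 2, 26].
Sweep left to right; for each value list the smaller values that follow it:
20 → 17, 3, 6, 2 → 4
17 → 3, 6, 2 → 3
3 → 2 → 1
6 → 2 → 1
29 → 2, 26 → 2
2 → none → 0
26 → none → 0
Sum: 4 + 3 + 1 + 1 + 2 + 0 + 0 = 11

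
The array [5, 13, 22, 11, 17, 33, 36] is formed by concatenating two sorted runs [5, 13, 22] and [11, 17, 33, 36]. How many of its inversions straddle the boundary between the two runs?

For each element r of the right run, count left-run elements greater than r:
r = 11: 13, 22 → 2
r = 17: 22 → 1
r = 33: none → 0
r = 36: none → 0
Cross-inversions: 2 + 1 + 0 + 0 = 3

3 split inversions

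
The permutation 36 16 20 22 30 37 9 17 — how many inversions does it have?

Sweep left to right; for each value list the smaller values that follow it:
36: 6
16: 1
20: 2
22: 2
30: 2
37: 2
9: 0
17: 0
Sum: 6 + 1 + 2 + 2 + 2 + 2 + 0 + 0 = 15

15 inversions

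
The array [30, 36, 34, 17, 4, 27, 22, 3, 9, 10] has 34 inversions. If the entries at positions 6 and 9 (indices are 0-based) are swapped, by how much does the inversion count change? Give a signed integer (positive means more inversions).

Positions 6 and 9 hold 22 and 10; after swapping, the array is [30, 36, 34, 17, 4, 27, 10, 3, 9, 22].
Sweep left to right; for each value list the smaller values that follow it:
30 → 17, 4, 27, 10, 3, 9, 22 → 7
36 → 34, 17, 4, 27, 10, 3, 9, 22 → 8
34 → 17, 4, 27, 10, 3, 9, 22 → 7
17 → 4, 10, 3, 9 → 4
4 → 3 → 1
27 → 10, 3, 9, 22 → 4
10 → 3, 9 → 2
3 → none → 0
9 → none → 0
22 → none → 0
Sum: 7 + 8 + 7 + 4 + 1 + 4 + 2 + 0 + 0 + 0 = 33
Change: 33 − 34 = -1

-1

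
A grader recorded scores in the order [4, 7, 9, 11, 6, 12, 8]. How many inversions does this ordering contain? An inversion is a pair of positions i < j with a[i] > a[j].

For each element, count later entries that are smaller:
4: 0
7: 1
9: 2
11: 2
6: 0
12: 1
8: 0
Sum: 0 + 1 + 2 + 2 + 0 + 1 + 0 = 6

Out-of-order pairs: 6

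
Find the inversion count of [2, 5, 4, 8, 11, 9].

Sweep left to right; for each value list the smaller values that follow it:
2: 0
5: 1
4: 0
8: 0
11: 1
9: 0
Sum: 0 + 1 + 0 + 0 + 1 + 0 = 2

2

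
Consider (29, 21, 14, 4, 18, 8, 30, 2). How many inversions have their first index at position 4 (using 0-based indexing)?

2

The element at index 4 is 18.
Elements after it: 8, 30, 2
Those smaller than 18: 8, 2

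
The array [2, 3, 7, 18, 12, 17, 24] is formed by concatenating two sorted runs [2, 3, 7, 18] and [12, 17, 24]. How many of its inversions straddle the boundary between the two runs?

2

Count, for every r in R, how many entries of L exceed r:
r = 12: 18 → 1
r = 17: 18 → 1
r = 24: none → 0
Cross-inversions: 1 + 1 + 0 = 2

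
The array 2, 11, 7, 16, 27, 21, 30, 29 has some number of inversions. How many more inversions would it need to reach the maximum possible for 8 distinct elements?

25

Maximum inversions for 8 distinct elements is C(8, 2) = 8·7/2 = 28.
Current inversions — for each element, count later smaller elements:
2: 0
11: 1
7: 0
16: 0
27: 1
21: 0
30: 1
29: 0
Current total: 0 + 1 + 0 + 0 + 1 + 0 + 1 + 0 = 3
Shortfall: 28 − 3 = 25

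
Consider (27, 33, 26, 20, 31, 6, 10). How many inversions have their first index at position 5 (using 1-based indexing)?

2

The element at index 5 is 31.
Elements after it: 6, 10
Those smaller than 31: 6, 10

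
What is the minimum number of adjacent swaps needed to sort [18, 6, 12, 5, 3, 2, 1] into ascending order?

The minimum number of adjacent swaps to sort an array equals its inversion count, since every such swap removes exactly one inversion.
Count inversions — for each element, later elements that are smaller:
18: 6, 12, 5, 3, 2, 1 → 6
6: 5, 3, 2, 1 → 4
12: 5, 3, 2, 1 → 4
5: 3, 2, 1 → 3
3: 2, 1 → 2
2: 1 → 1
1: none → 0
Total inversions: 6 + 4 + 4 + 3 + 2 + 1 + 0 = 20

20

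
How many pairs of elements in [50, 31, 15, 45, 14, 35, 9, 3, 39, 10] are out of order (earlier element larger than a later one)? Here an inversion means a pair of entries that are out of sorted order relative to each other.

There are 32 out-of-order pairs.

Element-by-element contributions:
50: 9
31: 5
15: 4
45: 6
14: 3
35: 3
9: 1
3: 0
39: 1
10: 0
Sum: 9 + 5 + 4 + 6 + 3 + 3 + 1 + 0 + 1 + 0 = 32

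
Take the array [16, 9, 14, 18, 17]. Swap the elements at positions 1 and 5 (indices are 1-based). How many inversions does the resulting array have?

Positions 1 and 5 hold 16 and 17; after swapping, the array is [17, 9, 14, 18, 16].
Count, for each position, how many later elements it exceeds:
17 → 9, 14, 16 → 3
9 → none → 0
14 → none → 0
18 → 16 → 1
16 → none → 0
Sum: 3 + 0 + 0 + 1 + 0 = 4

4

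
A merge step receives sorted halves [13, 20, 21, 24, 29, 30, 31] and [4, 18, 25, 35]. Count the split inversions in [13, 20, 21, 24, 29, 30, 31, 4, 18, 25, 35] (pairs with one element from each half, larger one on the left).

16 split inversions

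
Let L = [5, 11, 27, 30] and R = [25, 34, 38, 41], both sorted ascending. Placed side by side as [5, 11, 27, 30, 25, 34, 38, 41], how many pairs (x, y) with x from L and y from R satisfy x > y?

2 split inversions

Count, for every r in R, how many entries of L exceed r:
r = 25: 27, 30 → 2
r = 34: none → 0
r = 38: none → 0
r = 41: none → 0
Cross-inversions: 2 + 0 + 0 + 0 = 2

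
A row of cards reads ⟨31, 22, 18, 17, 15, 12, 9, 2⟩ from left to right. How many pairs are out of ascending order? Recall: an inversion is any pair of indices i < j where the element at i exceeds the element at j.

For each element, count later entries that are smaller:
31 → 22, 18, 17, 15, 12, 9, 2 → 7
22 → 18, 17, 15, 12, 9, 2 → 6
18 → 17, 15, 12, 9, 2 → 5
17 → 15, 12, 9, 2 → 4
15 → 12, 9, 2 → 3
12 → 9, 2 → 2
9 → 2 → 1
2 → none → 0
Sum: 7 + 6 + 5 + 4 + 3 + 2 + 1 + 0 = 28

28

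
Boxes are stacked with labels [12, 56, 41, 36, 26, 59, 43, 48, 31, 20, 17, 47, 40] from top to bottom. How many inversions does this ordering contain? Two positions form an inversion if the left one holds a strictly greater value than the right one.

Element-by-element contributions:
12 → none → 0
56 → 41, 36, 26, 43, 48, 31, 20, 17, 47, 40 → 10
41 → 36, 26, 31, 20, 17, 40 → 6
36 → 26, 31, 20, 17 → 4
26 → 20, 17 → 2
59 → 43, 48, 31, 20, 17, 47, 40 → 7
43 → 31, 20, 17, 40 → 4
48 → 31, 20, 17, 47, 40 → 5
31 → 20, 17 → 2
20 → 17 → 1
17 → none → 0
47 → 40 → 1
40 → none → 0
Sum: 0 + 10 + 6 + 4 + 2 + 7 + 4 + 5 + 2 + 1 + 0 + 1 + 0 = 42

Out-of-order pairs: 42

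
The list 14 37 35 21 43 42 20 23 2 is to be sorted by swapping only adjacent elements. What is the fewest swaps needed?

Adjacent swaps: 21

Minimum adjacent swaps = number of inversions (each swap of adjacent out-of-order elements removes one inversion and no swap can remove more).
Count inversions — for each element, later elements that are smaller:
14: 2 → 1
37: 35, 21, 20, 23, 2 → 5
35: 21, 20, 23, 2 → 4
21: 20, 2 → 2
43: 42, 20, 23, 2 → 4
42: 20, 23, 2 → 3
20: 2 → 1
23: 2 → 1
2: none → 0
Total inversions: 1 + 5 + 4 + 2 + 4 + 3 + 1 + 1 + 0 = 21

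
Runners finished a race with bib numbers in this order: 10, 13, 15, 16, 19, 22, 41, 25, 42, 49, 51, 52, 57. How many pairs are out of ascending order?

1 out-of-order pair

Count, for each position, how many later elements it exceeds:
10: 0
13: 0
15: 0
16: 0
19: 0
22: 0
41: 1
25: 0
42: 0
49: 0
51: 0
52: 0
57: 0
Sum: 0 + 0 + 0 + 0 + 0 + 0 + 1 + 0 + 0 + 0 + 0 + 0 + 0 = 1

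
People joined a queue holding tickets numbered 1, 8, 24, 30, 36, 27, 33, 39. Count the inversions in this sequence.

Count, for each position, how many later elements it exceeds:
1 → none → 0
8 → none → 0
24 → none → 0
30 → 27 → 1
36 → 27, 33 → 2
27 → none → 0
33 → none → 0
39 → none → 0
Sum: 0 + 0 + 0 + 1 + 2 + 0 + 0 + 0 = 3

3 out-of-order pairs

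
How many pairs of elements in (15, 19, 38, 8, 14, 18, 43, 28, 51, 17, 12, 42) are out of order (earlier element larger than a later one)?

27 inversions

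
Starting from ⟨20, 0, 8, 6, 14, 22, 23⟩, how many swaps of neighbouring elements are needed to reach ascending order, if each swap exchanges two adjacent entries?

5

The minimum number of adjacent swaps to sort an array equals its inversion count, since every such swap removes exactly one inversion.
Count inversions — for each element, later elements that are smaller:
20: 0, 8, 6, 14 → 4
0: none → 0
8: 6 → 1
6: none → 0
14: none → 0
22: none → 0
23: none → 0
Total inversions: 4 + 0 + 1 + 0 + 0 + 0 + 0 = 5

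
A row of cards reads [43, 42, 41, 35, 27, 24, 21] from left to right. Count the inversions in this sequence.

21 out-of-order pairs

Element-by-element contributions:
43 → 42, 41, 35, 27, 24, 21 → 6
42 → 41, 35, 27, 24, 21 → 5
41 → 35, 27, 24, 21 → 4
35 → 27, 24, 21 → 3
27 → 24, 21 → 2
24 → 21 → 1
21 → none → 0
Sum: 6 + 5 + 4 + 3 + 2 + 1 + 0 = 21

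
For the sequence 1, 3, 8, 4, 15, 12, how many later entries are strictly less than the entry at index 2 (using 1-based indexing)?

The element at index 2 is 3.
Elements after it: 8, 4, 15, 12
None of them are smaller than 3.

0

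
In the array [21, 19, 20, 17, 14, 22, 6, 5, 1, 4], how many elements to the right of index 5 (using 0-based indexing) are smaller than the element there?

4 such elements

The element at index 5 is 22.
Elements after it: 6, 5, 1, 4
Those smaller than 22: 6, 5, 1, 4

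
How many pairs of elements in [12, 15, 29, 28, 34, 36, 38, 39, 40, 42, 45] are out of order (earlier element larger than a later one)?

1

Sweep left to right; for each value list the smaller values that follow it:
12 → none → 0
15 → none → 0
29 → 28 → 1
28 → none → 0
34 → none → 0
36 → none → 0
38 → none → 0
39 → none → 0
40 → none → 0
42 → none → 0
45 → none → 0
Sum: 0 + 0 + 1 + 0 + 0 + 0 + 0 + 0 + 0 + 0 + 0 = 1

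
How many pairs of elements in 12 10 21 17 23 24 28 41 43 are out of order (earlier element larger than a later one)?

There are 2 inversions.

Element-by-element contributions:
12: 1
10: 0
21: 1
17: 0
23: 0
24: 0
28: 0
41: 0
43: 0
Sum: 1 + 0 + 1 + 0 + 0 + 0 + 0 + 0 + 0 = 2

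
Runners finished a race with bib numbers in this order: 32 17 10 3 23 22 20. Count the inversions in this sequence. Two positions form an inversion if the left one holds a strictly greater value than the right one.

12

Listing every pair i<j with a[i]>a[j] (using 0-based positions):
(0,1): 32 > 17
(0,2): 32 > 10
(0,3): 32 > 3
(0,4): 32 > 23
(0,5): 32 > 22
(0,6): 32 > 20
(1,2): 17 > 10
(1,3): 17 > 3
(2,3): 10 > 3
(4,5): 23 > 22
(4,6): 23 > 20
(5,6): 22 > 20
That's 12 pairs.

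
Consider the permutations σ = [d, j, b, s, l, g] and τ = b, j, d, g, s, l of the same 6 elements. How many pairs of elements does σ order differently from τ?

Assign each item its position (1..6) in the first ordering, then rewrite the second ordering as that position sequence:
positions: d→1, j→2, b→3, s→4, l→5, g→6
second ordering as positions: [3, 2, 1, 6, 4, 5]
Discordant pairs = inversions in this position sequence.
3: 2, 1 → 2
2: 1 → 1
1: 0
6: 4, 5 → 2
4: 0
5: 0
Total: 2 + 1 + 0 + 2 + 0 + 0 = 5

5 discordant pairs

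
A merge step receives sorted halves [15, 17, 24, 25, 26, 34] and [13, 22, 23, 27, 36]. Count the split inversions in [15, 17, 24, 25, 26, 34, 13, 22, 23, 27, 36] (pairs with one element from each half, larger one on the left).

For each element r of the right run, count left-run elements greater than r:
r = 13: 15, 17, 24, 25, 26, 34 → 6
r = 22: 24, 25, 26, 34 → 4
r = 23: 24, 25, 26, 34 → 4
r = 27: 34 → 1
r = 36: none → 0
Cross-inversions: 6 + 4 + 4 + 1 + 0 = 15

15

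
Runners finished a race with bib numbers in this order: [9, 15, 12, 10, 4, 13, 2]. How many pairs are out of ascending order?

Count, for each position, how many later elements it exceeds:
9: 2
15: 5
12: 3
10: 2
4: 1
13: 1
2: 0
Sum: 2 + 5 + 3 + 2 + 1 + 1 + 0 = 14

14 out-of-order pairs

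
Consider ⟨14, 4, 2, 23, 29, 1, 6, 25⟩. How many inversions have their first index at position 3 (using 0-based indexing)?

2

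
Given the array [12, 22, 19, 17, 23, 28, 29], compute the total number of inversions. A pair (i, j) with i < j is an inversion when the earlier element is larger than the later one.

Listing every pair i<j with a[i]>a[j] (using 1-based positions):
(2,3): 22 > 19
(2,4): 22 > 17
(3,4): 19 > 17
That's 3 pairs.

3 inversions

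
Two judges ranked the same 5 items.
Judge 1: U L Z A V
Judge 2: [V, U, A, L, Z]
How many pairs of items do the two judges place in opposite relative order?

Assign each item its position (1..5) in the first ordering, then rewrite the second ordering as that position sequence:
positions: U→1, L→2, Z→3, A→4, V→5
second ordering as positions: [5, 1, 4, 2, 3]
Discordant pairs = inversions in this position sequence.
5: 1, 4, 2, 3 → 4
1: 0
4: 2, 3 → 2
2: 0
3: 0
Total: 4 + 0 + 2 + 0 + 0 = 6

6 discordant pairs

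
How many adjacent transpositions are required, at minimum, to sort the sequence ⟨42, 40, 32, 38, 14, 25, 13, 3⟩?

26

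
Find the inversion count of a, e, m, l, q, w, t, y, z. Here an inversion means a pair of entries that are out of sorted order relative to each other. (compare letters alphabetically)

2

Count, for each position, how many later elements it exceeds:
a: 0
e: 0
m: 1
l: 0
q: 0
w: 1
t: 0
y: 0
z: 0
Sum: 0 + 0 + 1 + 0 + 0 + 1 + 0 + 0 + 0 = 2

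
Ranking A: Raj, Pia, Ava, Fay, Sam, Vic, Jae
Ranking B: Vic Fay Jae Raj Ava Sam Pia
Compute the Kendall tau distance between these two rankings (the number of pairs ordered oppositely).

14

Assign each item its position (1..7) in the first ordering, then rewrite the second ordering as that position sequence:
positions: Raj→1, Pia→2, Ava→3, Fay→4, Sam→5, Vic→6, Jae→7
second ordering as positions: [6, 4, 7, 1, 3, 5, 2]
Discordant pairs = inversions in this position sequence.
6: 4, 1, 3, 5, 2 → 5
4: 1, 3, 2 → 3
7: 1, 3, 5, 2 → 4
1: 0
3: 2 → 1
5: 2 → 1
2: 0
Total: 5 + 3 + 4 + 0 + 1 + 1 + 0 = 14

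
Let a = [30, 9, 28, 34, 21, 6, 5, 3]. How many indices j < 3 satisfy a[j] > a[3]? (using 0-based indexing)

The element at index 3 is 34.
Elements before it: 30, 9, 28
None of them are larger than 34.

0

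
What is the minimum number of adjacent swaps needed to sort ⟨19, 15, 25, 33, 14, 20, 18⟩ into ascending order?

Minimum adjacent swaps = number of inversions (each swap of adjacent out-of-order elements removes one inversion and no swap can remove more).
Count inversions — for each element, later elements that are smaller:
19: 15, 14, 18 → 3
15: 14 → 1
25: 14, 20, 18 → 3
33: 14, 20, 18 → 3
14: none → 0
20: 18 → 1
18: none → 0
Total inversions: 3 + 1 + 3 + 3 + 0 + 1 + 0 = 11

Swaps: 11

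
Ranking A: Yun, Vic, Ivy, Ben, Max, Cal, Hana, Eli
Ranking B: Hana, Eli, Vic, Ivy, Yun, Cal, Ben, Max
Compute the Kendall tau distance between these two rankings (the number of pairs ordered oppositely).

Discordant pairs: 16

Assign each item its position (1..8) in the first ordering, then rewrite the second ordering as that position sequence:
positions: Yun→1, Vic→2, Ivy→3, Ben→4, Max→5, Cal→6, Hana→7, Eli→8
second ordering as positions: [7, 8, 2, 3, 1, 6, 4, 5]
Discordant pairs = inversions in this position sequence.
7: 2, 3, 1, 6, 4, 5 → 6
8: 2, 3, 1, 6, 4, 5 → 6
2: 1 → 1
3: 1 → 1
1: 0
6: 4, 5 → 2
4: 0
5: 0
Total: 6 + 6 + 1 + 1 + 0 + 2 + 0 + 0 = 16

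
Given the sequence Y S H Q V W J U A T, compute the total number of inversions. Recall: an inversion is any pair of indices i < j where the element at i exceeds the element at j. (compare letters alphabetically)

There are 27 out-of-order pairs.

Count, for each position, how many later elements it exceeds:
Y: 9
S: 4
H: 1
Q: 2
V: 4
W: 4
J: 1
U: 2
A: 0
T: 0
Sum: 9 + 4 + 1 + 2 + 4 + 4 + 1 + 2 + 0 + 0 = 27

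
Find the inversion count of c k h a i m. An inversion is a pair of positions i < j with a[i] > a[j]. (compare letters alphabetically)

Out-of-order index pairs (0-indexed):
(0,3): c > a
(1,2): k > h
(1,3): k > a
(1,4): k > i
(2,3): h > a
That's 5 pairs.

5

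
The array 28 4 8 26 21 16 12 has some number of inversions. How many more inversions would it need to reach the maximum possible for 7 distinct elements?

9

Maximum inversions for 7 distinct elements is C(7, 2) = 7·6/2 = 21.
Current inversions — for each element, count later smaller elements:
28: 6
4: 0
8: 0
26: 3
21: 2
16: 1
12: 0
Current total: 6 + 0 + 0 + 3 + 2 + 1 + 0 = 12
Shortfall: 21 − 12 = 9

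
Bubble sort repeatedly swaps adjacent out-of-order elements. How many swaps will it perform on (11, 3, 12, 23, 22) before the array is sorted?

2

The minimum number of adjacent swaps to sort an array equals its inversion count, since every such swap removes exactly one inversion.
Count inversions — for each element, later elements that are smaller:
11: 3 → 1
3: none → 0
12: none → 0
23: 22 → 1
22: none → 0
Total inversions: 1 + 0 + 0 + 1 + 0 = 2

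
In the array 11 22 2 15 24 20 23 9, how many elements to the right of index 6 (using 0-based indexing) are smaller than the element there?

1

The element at index 6 is 23.
Elements after it: 9
Those smaller than 23: 9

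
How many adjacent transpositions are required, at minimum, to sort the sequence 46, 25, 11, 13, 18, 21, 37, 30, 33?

14

Each adjacent swap fixes exactly one inversion, so the minimum swap count equals the number of inversions.
Count inversions — for each element, later elements that are smaller:
46: 25, 11, 13, 18, 21, 37, 30, 33 → 8
25: 11, 13, 18, 21 → 4
11: none → 0
13: none → 0
18: none → 0
21: none → 0
37: 30, 33 → 2
30: none → 0
33: none → 0
Total inversions: 8 + 4 + 0 + 0 + 0 + 0 + 2 + 0 + 0 = 14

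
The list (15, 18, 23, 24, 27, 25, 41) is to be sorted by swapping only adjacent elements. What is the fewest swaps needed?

Each adjacent swap fixes exactly one inversion, so the minimum swap count equals the number of inversions.
Count inversions — for each element, later elements that are smaller:
15: none → 0
18: none → 0
23: none → 0
24: none → 0
27: 25 → 1
25: none → 0
41: none → 0
Total inversions: 0 + 0 + 0 + 0 + 1 + 0 + 0 = 1

1 adjacent swap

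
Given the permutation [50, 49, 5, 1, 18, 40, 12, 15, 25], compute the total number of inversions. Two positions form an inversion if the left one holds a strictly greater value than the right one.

21

Sweep left to right; for each value list the smaller values that follow it:
50 → 49, 5, 1, 18, 40, 12, 15, 25 → 8
49 → 5, 1, 18, 40, 12, 15, 25 → 7
5 → 1 → 1
1 → none → 0
18 → 12, 15 → 2
40 → 12, 15, 25 → 3
12 → none → 0
15 → none → 0
25 → none → 0
Sum: 8 + 7 + 1 + 0 + 2 + 3 + 0 + 0 + 0 = 21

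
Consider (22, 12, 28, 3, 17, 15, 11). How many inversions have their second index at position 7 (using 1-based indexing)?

The element at index 7 is 11.
Elements before it: 22, 12, 28, 3, 17, 15
Those larger than 11: 22, 12, 28, 17, 15

5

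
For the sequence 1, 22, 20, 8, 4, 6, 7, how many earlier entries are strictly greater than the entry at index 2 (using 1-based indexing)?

0

The element at index 2 is 22.
Elements before it: 1
None of them are larger than 22.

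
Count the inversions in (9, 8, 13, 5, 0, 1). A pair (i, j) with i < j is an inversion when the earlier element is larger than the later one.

12

Sweep left to right; for each value list the smaller values that follow it:
9 → 8, 5, 0, 1 → 4
8 → 5, 0, 1 → 3
13 → 5, 0, 1 → 3
5 → 0, 1 → 2
0 → none → 0
1 → none → 0
Sum: 4 + 3 + 3 + 2 + 0 + 0 = 12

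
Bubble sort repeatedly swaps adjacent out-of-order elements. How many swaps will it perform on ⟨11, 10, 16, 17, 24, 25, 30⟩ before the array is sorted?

Each adjacent swap fixes exactly one inversion, so the minimum swap count equals the number of inversions.
Count inversions — for each element, later elements that are smaller:
11: 10 → 1
10: none → 0
16: none → 0
17: none → 0
24: none → 0
25: none → 0
30: none → 0
Total inversions: 1 + 0 + 0 + 0 + 0 + 0 + 0 = 1

1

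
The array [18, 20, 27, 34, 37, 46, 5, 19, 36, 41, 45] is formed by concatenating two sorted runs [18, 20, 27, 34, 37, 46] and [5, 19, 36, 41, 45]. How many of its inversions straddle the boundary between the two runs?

For each element r of the right run, count left-run elements greater than r:
r = 5: 18, 20, 27, 34, 37, 46 → 6
r = 19: 20, 27, 34, 37, 46 → 5
r = 36: 37, 46 → 2
r = 41: 46 → 1
r = 45: 46 → 1
Cross-inversions: 6 + 5 + 2 + 1 + 1 = 15

15 split inversions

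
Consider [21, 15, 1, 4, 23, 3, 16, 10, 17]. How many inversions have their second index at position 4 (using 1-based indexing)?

2

The element at index 4 is 4.
Elements before it: 21, 15, 1
Those larger than 4: 21, 15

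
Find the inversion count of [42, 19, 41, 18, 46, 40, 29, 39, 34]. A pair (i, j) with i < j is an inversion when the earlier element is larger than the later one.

Sweep left to right; for each value list the smaller values that follow it:
42 → 19, 41, 18, 40, 29, 39, 34 → 7
19 → 18 → 1
41 → 18, 40, 29, 39, 34 → 5
18 → none → 0
46 → 40, 29, 39, 34 → 4
40 → 29, 39, 34 → 3
29 → none → 0
39 → 34 → 1
34 → none → 0
Sum: 7 + 1 + 5 + 0 + 4 + 3 + 0 + 1 + 0 = 21

21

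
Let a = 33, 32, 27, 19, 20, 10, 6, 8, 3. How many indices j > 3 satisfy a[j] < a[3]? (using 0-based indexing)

4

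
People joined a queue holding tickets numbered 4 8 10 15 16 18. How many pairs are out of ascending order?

0

Out-of-order index pairs (0-indexed):
(none)
That's 0 pairs.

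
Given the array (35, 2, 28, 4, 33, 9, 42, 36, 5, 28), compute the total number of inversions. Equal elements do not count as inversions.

19

Count, for each position, how many later elements it exceeds:
35 → 2, 28, 4, 33, 9, 5, 28 → 7
2 → none → 0
28 → 4, 9, 5 → 3
4 → none → 0
33 → 9, 5, 28 → 3
9 → 5 → 1
42 → 36, 5, 28 → 3
36 → 5, 28 → 2
5 → none → 0
28 → none → 0
Sum: 7 + 0 + 3 + 0 + 3 + 1 + 3 + 2 + 0 + 0 = 19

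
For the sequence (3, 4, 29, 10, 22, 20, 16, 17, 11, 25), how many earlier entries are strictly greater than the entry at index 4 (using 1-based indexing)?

The element at index 4 is 10.
Elements before it: 3, 4, 29
Those larger than 10: 29

1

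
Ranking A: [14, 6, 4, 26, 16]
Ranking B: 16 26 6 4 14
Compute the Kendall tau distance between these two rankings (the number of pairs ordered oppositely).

Assign each item its position (1..5) in the first ordering, then rewrite the second ordering as that position sequence:
positions: 14→1, 6→2, 4→3, 26→4, 16→5
second ordering as positions: [5, 4, 2, 3, 1]
Discordant pairs = inversions in this position sequence.
5: 4, 2, 3, 1 → 4
4: 2, 3, 1 → 3
2: 1 → 1
3: 1 → 1
1: 0
Total: 4 + 3 + 1 + 1 + 0 = 9

9 discordant pairs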